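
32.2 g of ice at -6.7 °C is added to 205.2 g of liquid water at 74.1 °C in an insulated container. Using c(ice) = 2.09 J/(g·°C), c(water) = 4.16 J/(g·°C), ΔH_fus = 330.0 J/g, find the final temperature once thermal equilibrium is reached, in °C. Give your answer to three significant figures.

Heat to bring ice to 0 °C and melt it: q₁ = 32.2×2.09×6.7 + 32.2×330.0 = 11077 J
Heat the water can supply cooling to 0 °C: 205.2×4.16×74.1 = 63254.1 J > q₁, so all ice melts.
Energy balance: 205.2×4.16×(74.1 − T) = 11077 + 32.2×4.16×(T − 0)
853.632(74.1 − T) = 11077 + 133.952 T
63254.1 − 11077 = 987.584 T
T = 52177.1 / 987.584 = 52.83 °C

T_f = 52.8 °C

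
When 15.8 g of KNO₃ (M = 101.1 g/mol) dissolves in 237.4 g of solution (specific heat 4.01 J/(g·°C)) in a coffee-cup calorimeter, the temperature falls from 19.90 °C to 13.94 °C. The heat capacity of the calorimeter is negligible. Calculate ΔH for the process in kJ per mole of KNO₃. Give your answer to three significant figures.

ΔH = 36.3 kJ/mol

|ΔT| = |13.94 − 19.90| = 5.96 °C
|q_surr| = (237.4 × 4.01) × 5.96 = 951.974 × 5.96 = 5674 J
n(KNO₃) = 15.8 / 101.1 = 0.1563 mol
Temperature fell, so q_rxn = +|q_surr| = 5.674 kJ
ΔH = q_rxn / n = 36.30 kJ/mol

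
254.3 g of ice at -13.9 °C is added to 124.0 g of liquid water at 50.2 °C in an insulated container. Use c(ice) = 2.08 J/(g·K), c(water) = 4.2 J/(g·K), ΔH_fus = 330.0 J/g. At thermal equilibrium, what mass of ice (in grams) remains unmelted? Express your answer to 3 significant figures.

Heat to warm all ice to 0 °C: 254.3×2.08×13.9 = 7352.3 J
Heat released by water cooling to 0 °C: 124.0×4.2×50.2 = 26144 J
26144 J < 7352.3 + 254.3×330.0 = 91271.3 J, so not all ice melts; final T = 0 °C.
Heat left for melting: 26144 − 7352.3 = 18791.7 J
Mass melted = 18791.7 / 330.0 = 56.94 g
Ice remaining = 254.3 − 56.94 = 197.36 g

m_ice remaining = 197 g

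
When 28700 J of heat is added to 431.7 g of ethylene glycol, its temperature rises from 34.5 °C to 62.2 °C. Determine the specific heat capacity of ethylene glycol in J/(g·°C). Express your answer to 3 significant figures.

c = 2.40 J/(g·°C)

c = q / (m ΔT) = 28700 / (431.7 × 27.7)
c = 28700 / 11958.09 = 2.40 J/(g·°C)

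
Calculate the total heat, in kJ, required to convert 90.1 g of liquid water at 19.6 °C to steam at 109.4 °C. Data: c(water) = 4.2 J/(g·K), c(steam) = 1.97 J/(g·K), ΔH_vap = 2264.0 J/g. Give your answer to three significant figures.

q1 (heat water 19.6→100.0 °C): 90.1 × 4.2 × 80.4 = 30425 J
q2 (vaporize at 100 °C): 90.1 × 2264.0 = 203986 J
q3 (heat steam 100.0→109.4 °C): 90.1 × 1.97 × 9.4 = 1668 J
Total: 30425 + 203986 + 1668 = 236079 J = 236 kJ

q = 236 kJ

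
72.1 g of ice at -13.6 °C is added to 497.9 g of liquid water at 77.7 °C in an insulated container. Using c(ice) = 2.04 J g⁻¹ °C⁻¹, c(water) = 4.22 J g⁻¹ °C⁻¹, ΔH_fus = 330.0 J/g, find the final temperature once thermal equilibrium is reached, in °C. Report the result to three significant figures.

T_f = 57.1 °C

Heat to bring ice to 0 °C and melt it: q₁ = 72.1×2.04×13.6 + 72.1×330.0 = 25793 J
Heat the water can supply cooling to 0 °C: 497.9×4.22×77.7 = 163258 J > q₁, so all ice melts.
Energy balance: 497.9×4.22×(77.7 − T) = 25793 + 72.1×4.22×(T − 0)
2101.138(77.7 − T) = 25793 + 304.262 T
163258 − 25793 = 2405.400 T
T = 137465 / 2405.400 = 57.148 °C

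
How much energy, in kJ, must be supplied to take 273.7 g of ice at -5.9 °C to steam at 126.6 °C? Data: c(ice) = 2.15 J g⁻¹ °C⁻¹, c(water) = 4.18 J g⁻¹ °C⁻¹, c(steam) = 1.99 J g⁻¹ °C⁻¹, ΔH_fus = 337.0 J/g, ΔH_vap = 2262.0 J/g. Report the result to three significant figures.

q1 (heat ice -5.9→0.0 °C): 273.7 × 2.15 × 5.9 = 3472 J
q2 (melt at 0 °C): 273.7 × 337.0 = 92237 J
q3 (heat water 0.0→100.0 °C): 273.7 × 4.18 × 100.0 = 114407 J
q4 (vaporize at 100 °C): 273.7 × 2262.0 = 619109 J
q5 (heat steam 100.0→126.6 °C): 273.7 × 1.99 × 26.6 = 14488 J
Total: 3472 + 92237 + 114407 + 619109 + 14488 = 843713 J = 844 kJ

q = 844 kJ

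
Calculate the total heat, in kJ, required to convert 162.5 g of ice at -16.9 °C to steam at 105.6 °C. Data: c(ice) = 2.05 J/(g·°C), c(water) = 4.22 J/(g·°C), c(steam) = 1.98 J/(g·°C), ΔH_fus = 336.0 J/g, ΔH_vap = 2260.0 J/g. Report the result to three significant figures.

q = 498 kJ

q1 (heat ice -16.9→0.0 °C): 162.5 × 2.05 × 16.9 = 5630 J
q2 (melt at 0 °C): 162.5 × 336.0 = 54600 J
q3 (heat water 0.0→100.0 °C): 162.5 × 4.22 × 100.0 = 68575 J
q4 (vaporize at 100 °C): 162.5 × 2260.0 = 367250 J
q5 (heat steam 100.0→105.6 °C): 162.5 × 1.98 × 5.6 = 1802 J
Total: 5630 + 54600 + 68575 + 367250 + 1802 = 497857 J = 498 kJ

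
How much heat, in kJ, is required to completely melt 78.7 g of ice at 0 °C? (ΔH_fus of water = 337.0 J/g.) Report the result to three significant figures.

q = m × ΔH_fus = 78.7 × 337.0 = 26520 J = 26.5 kJ

q = 26.5 kJ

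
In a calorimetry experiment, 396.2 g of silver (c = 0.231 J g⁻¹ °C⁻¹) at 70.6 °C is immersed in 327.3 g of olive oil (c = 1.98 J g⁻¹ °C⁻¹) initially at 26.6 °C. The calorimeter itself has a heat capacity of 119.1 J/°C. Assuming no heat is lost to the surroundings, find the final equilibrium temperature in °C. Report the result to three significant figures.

Heat lost by silver = heat gained by olive oil + calorimeter.
(396.2)(0.231)(70.6 − T) = [(327.3)(1.98) + 119.1](T − 26.6)
91.5222 (70.6 − T) = 767.154 (T − 26.6)
6461.5 − 91.5222 T = 767.154 T − 20406
26867.5 = 858.6762 T
T = 31.29 °C

T_f = 31.3 °C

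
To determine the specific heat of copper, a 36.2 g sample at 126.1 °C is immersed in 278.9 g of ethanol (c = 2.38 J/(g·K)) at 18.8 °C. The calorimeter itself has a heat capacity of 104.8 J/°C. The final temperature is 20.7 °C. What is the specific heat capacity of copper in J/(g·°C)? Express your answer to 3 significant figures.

q_gained = (278.9 × 2.38 + 104.8) × (20.7 − 18.8) = 1460 J
q_lost = 36.2 × c × (126.1 − 20.7) = 3815.48 c
Set equal: c = 1460 / 3815.48 = 0.383 J/(g·°C)

c = 0.383 J/(g·°C)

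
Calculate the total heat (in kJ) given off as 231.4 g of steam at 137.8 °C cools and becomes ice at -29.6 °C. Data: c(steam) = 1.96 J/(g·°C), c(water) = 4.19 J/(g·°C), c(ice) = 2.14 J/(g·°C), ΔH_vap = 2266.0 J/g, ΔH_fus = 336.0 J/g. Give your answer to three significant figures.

q1 (cool steam 137.8→100 °C): 231.4 × 1.96 × 37.8 = 17144 J
q2 (condense at 100 °C): 231.4 × 2266.0 = 524352 J
q3 (cool water 100→0 °C): 231.4 × 4.19 × 100.0 = 96957 J
q4 (freeze at 0 °C): 231.4 × 336.0 = 77750 J
q5 (cool ice 0→-29.6 °C): 231.4 × 2.14 × 29.6 = 14658 J
Total: 17144 + 524352 + 96957 + 77750 + 14658 = 730861 J = 731 kJ

q = 731 kJ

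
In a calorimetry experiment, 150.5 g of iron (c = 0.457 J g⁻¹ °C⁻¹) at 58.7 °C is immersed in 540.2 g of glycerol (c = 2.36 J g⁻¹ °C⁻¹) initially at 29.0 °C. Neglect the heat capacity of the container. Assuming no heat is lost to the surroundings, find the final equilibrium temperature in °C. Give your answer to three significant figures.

Heat lost by iron = heat gained by glycerol.
(150.5)(0.457)(58.7 − T) = (540.2)(2.36)(T − 29.0)
68.7785 (58.7 − T) = 1274.872 (T − 29.0)
4037.3 − 68.7785 T = 1274.872 T − 36971
41008.3 = 1343.6505 T
T = 30.52 °C

T_f = 30.5 °C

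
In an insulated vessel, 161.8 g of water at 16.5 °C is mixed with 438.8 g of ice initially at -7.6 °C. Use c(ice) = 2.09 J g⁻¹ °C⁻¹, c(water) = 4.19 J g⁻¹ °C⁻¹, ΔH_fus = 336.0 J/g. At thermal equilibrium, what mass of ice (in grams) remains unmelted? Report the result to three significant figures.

m_ice remaining = 426 g

Heat to warm all ice to 0 °C: 438.8×2.09×7.6 = 6969.9 J
Heat released by water cooling to 0 °C: 161.8×4.19×16.5 = 11186 J
11186 J < 6969.9 + 438.8×336.0 = 154406.7 J, so not all ice melts; final T = 0 °C.
Heat left for melting: 11186 − 6969.9 = 4216.1 J
Mass melted = 4216.1 / 336.0 = 12.55 g
Ice remaining = 438.8 − 12.55 = 426.25 g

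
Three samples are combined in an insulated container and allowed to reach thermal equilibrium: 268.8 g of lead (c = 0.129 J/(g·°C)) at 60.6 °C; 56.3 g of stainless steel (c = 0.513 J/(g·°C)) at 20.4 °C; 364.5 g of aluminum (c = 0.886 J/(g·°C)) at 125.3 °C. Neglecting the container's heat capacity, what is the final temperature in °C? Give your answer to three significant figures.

Σ mᵢcᵢ(T − Tᵢ) = 0  ⇒  T = Σ mᵢcᵢTᵢ / Σ mᵢcᵢ
Σ mᵢcᵢ = 268.8×0.129 + 56.3×0.513 + 364.5×0.886 = 386.5041
Σ mᵢcᵢTᵢ = 34.6752×60.6 + 28.8819×20.4 + 322.947×125.3 = 43156
T = 43156 / 386.5041 = 111.7 °C

T_f = 112 °C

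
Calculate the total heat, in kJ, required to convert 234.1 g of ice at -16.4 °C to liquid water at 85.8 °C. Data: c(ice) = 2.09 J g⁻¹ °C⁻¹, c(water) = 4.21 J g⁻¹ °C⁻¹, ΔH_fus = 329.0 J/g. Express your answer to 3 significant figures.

q = 170 kJ

q1 (heat ice -16.4→0.0 °C): 234.1 × 2.09 × 16.4 = 8024 J
q2 (melt at 0 °C): 234.1 × 329.0 = 77019 J
q3 (heat water 0.0→85.8 °C): 234.1 × 4.21 × 85.8 = 84561 J
Total: 8024 + 77019 + 84561 = 169604 J = 170 kJ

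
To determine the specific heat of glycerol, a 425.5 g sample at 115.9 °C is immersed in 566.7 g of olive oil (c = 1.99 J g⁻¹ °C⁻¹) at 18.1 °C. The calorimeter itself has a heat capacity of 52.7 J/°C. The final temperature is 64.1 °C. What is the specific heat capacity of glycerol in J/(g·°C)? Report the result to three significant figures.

q_gained = (566.7 × 1.99 + 52.7) × (64.1 − 18.1) = 54300 J
q_lost = 425.5 × c × (115.9 − 64.1) = 22040.9 c
Set equal: c = 54300 / 22040.9 = 2.46 J/(g·°C)

c = 2.46 J/(g·°C)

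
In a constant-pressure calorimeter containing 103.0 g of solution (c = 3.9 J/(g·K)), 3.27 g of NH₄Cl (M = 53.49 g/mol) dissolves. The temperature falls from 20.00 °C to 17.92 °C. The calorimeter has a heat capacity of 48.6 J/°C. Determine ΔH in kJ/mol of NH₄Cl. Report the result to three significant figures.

ΔH = 15.3 kJ/mol

|ΔT| = |17.92 − 20.00| = 2.08 °C
|q_surr| = (103.0 × 3.9 + 48.6) × 2.08 = 450.3 × 2.08 = 936.6 J
n(NH₄Cl) = 3.27 / 53.49 = 0.06113 mol
Temperature fell, so q_rxn = +|q_surr| = 0.9366 kJ
ΔH = q_rxn / n = 15.32 kJ/mol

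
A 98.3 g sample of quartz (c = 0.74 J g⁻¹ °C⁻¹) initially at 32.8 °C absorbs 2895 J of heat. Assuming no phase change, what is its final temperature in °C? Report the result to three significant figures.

ΔT = q / (m c) = 2895 / (98.3 × 0.74) = 39.80 °C
T_f = 32.8 + 39.80 = 72.60 °C

T_f = 72.6 °C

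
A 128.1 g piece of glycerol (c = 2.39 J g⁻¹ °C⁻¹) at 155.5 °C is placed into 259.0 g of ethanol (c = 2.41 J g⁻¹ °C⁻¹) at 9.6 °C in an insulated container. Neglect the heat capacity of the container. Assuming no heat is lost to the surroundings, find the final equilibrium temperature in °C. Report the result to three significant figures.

T_f = 57.6 °C

Heat lost by glycerol = heat gained by ethanol.
(128.1)(2.39)(155.5 − T) = (259.0)(2.41)(T − 9.6)
306.159 (155.5 − T) = 624.19 (T − 9.6)
47608 − 306.159 T = 624.19 T − 5992.2
53600.2 = 930.349 T
T = 57.61 °C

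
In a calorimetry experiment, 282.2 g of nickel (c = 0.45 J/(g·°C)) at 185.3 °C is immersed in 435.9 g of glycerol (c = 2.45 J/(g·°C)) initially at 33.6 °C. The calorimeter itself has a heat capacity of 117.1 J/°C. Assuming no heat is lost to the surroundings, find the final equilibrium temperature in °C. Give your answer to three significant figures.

T_f = 48.3 °C

Heat lost by nickel = heat gained by glycerol + calorimeter.
(282.2)(0.45)(185.3 − T) = [(435.9)(2.45) + 117.1](T − 33.6)
126.99 (185.3 − T) = 1185.055 (T − 33.6)
23531 − 126.99 T = 1185.055 T − 39818
63349 = 1312.045 T
T = 48.28 °C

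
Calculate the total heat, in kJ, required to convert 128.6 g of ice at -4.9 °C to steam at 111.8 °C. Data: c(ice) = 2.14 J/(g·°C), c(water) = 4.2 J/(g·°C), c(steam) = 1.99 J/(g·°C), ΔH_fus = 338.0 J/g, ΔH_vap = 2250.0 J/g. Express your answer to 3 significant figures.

q = 391 kJ

q1 (heat ice -4.9→0.0 °C): 128.6 × 2.14 × 4.9 = 1348 J
q2 (melt at 0 °C): 128.6 × 338.0 = 43467 J
q3 (heat water 0.0→100.0 °C): 128.6 × 4.2 × 100.0 = 54012 J
q4 (vaporize at 100 °C): 128.6 × 2250.0 = 289350 J
q5 (heat steam 100.0→111.8 °C): 128.6 × 1.99 × 11.8 = 3020 J
Total: 1348 + 43467 + 54012 + 289350 + 3020 = 391197 J = 391 kJ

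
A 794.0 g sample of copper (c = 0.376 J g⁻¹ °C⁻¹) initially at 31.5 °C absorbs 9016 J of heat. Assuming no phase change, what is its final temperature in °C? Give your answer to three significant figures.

T_f = 61.7 °C

ΔT = q / (m c) = 9016 / (794.0 × 0.376) = 30.20 °C
T_f = 31.5 + 30.20 = 61.70 °C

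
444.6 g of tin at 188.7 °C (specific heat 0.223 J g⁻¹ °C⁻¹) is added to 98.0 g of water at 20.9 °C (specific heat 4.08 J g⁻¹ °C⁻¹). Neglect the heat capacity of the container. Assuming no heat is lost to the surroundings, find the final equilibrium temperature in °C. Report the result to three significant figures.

T_f = 54.2 °C

Heat lost by tin = heat gained by water.
(444.6)(0.223)(188.7 − T) = (98.0)(4.08)(T − 20.9)
99.1458 (188.7 − T) = 399.84 (T − 20.9)
18709 − 99.1458 T = 399.84 T − 8356.7
27065.7 = 498.9858 T
T = 54.24 °C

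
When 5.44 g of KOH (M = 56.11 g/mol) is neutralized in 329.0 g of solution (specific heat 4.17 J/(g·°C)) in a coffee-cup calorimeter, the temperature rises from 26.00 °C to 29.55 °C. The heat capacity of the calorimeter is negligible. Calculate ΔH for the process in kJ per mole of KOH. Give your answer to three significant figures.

ΔH = -50.2 kJ/mol

|ΔT| = |29.55 − 26.00| = 3.55 °C
|q_surr| = (329.0 × 4.17) × 3.55 = 1371.93 × 3.55 = 4870 J
n(KOH) = 5.44 / 56.11 = 0.09695 mol
Temperature rose, so q_rxn = −|q_surr| = -4.870 kJ
ΔH = q_rxn / n = -50.23 kJ/mol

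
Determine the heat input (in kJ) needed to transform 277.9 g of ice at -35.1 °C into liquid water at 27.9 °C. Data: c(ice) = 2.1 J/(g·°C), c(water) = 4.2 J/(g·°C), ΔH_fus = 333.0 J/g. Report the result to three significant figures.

q = 146 kJ

q1 (heat ice -35.1→0.0 °C): 277.9 × 2.1 × 35.1 = 20484 J
q2 (melt at 0 °C): 277.9 × 333.0 = 92541 J
q3 (heat water 0.0→27.9 °C): 277.9 × 4.2 × 27.9 = 32564 J
Total: 20484 + 92541 + 32564 = 145589 J = 146 kJ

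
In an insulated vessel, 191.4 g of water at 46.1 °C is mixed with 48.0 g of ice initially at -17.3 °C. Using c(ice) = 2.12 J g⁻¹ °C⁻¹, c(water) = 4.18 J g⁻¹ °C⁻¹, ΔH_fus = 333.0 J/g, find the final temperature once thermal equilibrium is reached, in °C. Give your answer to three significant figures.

T_f = 19.1 °C

Heat to bring ice to 0 °C and melt it: q₁ = 48.0×2.12×17.3 + 48.0×333.0 = 17744 J
Heat the water can supply cooling to 0 °C: 191.4×4.18×46.1 = 36882.4 J > q₁, so all ice melts.
Energy balance: 191.4×4.18×(46.1 − T) = 17744 + 48.0×4.18×(T − 0)
800.052(46.1 − T) = 17744 + 200.64 T
36882.4 − 17744 = 1000.692 T
T = 19138.4 / 1000.692 = 19.13 °C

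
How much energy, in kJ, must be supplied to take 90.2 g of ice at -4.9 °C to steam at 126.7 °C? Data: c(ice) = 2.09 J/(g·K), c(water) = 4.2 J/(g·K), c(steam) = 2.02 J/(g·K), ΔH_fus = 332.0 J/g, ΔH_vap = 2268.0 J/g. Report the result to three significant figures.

q1 (heat ice -4.9→0.0 °C): 90.2 × 2.09 × 4.9 = 924 J
q2 (melt at 0 °C): 90.2 × 332.0 = 29946 J
q3 (heat water 0.0→100.0 °C): 90.2 × 4.2 × 100.0 = 37884 J
q4 (vaporize at 100 °C): 90.2 × 2268.0 = 204574 J
q5 (heat steam 100.0→126.7 °C): 90.2 × 2.02 × 26.7 = 4865 J
Total: 924 + 29946 + 37884 + 204574 + 4865 = 278193 J = 278 kJ

q = 278 kJ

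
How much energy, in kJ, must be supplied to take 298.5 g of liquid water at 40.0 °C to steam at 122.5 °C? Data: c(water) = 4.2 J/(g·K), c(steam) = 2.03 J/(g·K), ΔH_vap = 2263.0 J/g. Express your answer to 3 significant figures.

q = 764 kJ

q1 (heat water 40.0→100.0 °C): 298.5 × 4.2 × 60.0 = 75222 J
q2 (vaporize at 100 °C): 298.5 × 2263.0 = 675506 J
q3 (heat steam 100.0→122.5 °C): 298.5 × 2.03 × 22.5 = 13634 J
Total: 75222 + 675506 + 13634 = 764362 J = 764 kJ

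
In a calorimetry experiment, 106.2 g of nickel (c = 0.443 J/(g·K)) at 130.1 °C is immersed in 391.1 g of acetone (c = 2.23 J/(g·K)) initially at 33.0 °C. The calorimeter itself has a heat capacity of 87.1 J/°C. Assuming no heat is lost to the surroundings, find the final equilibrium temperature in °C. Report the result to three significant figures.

Heat lost by nickel = heat gained by acetone + calorimeter.
(106.2)(0.443)(130.1 − T) = [(391.1)(2.23) + 87.1](T − 33.0)
47.0466 (130.1 − T) = 959.253 (T − 33.0)
6120.8 − 47.0466 T = 959.253 T − 31655
37775.8 = 1006.2996 T
T = 37.54 °C

T_f = 37.5 °C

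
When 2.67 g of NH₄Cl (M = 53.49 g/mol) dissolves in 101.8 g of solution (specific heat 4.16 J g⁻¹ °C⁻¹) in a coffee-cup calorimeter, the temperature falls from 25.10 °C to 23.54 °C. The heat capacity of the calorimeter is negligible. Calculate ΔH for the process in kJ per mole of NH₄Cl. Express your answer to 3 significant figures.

ΔH = 13.2 kJ/mol

|ΔT| = |23.54 − 25.10| = 1.56 °C
|q_surr| = (101.8 × 4.16) × 1.56 = 423.488 × 1.56 = 660.6 J
n(NH₄Cl) = 2.67 / 53.49 = 0.04992 mol
Temperature fell, so q_rxn = +|q_surr| = 0.6606 kJ
ΔH = q_rxn / n = 13.23 kJ/mol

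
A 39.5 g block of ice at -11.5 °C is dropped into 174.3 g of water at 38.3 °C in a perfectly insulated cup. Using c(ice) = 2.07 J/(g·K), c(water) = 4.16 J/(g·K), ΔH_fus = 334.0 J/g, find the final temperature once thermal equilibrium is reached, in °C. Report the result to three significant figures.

Heat to bring ice to 0 °C and melt it: q₁ = 39.5×2.07×11.5 + 39.5×334.0 = 14133 J
Heat the water can supply cooling to 0 °C: 174.3×4.16×38.3 = 27770.9 J > q₁, so all ice melts.
Energy balance: 174.3×4.16×(38.3 − T) = 14133 + 39.5×4.16×(T − 0)
725.088(38.3 − T) = 14133 + 164.32 T
27770.9 − 14133 = 889.408 T
T = 13637.9 / 889.408 = 15.33 °C

T_f = 15.3 °C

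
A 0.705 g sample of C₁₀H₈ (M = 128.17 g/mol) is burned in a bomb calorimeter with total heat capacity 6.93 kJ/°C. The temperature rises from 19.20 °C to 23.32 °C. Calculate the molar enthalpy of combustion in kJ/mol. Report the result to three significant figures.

ΔT = 23.32 − 19.20 = 4.12 °C
q_cal = C_cal × ΔT = 6.93 × 4.12 = 28.5516 kJ
n = 0.705 / 128.17 = 0.005501 mol
q_rxn = −q_cal = -28.5516 kJ
ΔH = -28.5516 / 0.005501 = -5190 kJ/mol

ΔH = -5190 kJ/mol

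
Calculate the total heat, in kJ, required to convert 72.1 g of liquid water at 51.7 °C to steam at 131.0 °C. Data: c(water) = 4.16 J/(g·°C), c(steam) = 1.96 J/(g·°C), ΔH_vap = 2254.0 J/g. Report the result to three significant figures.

q = 181 kJ

q1 (heat water 51.7→100.0 °C): 72.1 × 4.16 × 48.3 = 14487 J
q2 (vaporize at 100 °C): 72.1 × 2254.0 = 162513 J
q3 (heat steam 100.0→131.0 °C): 72.1 × 1.96 × 31.0 = 4381 J
Total: 14487 + 162513 + 4381 = 181381 J = 181 kJ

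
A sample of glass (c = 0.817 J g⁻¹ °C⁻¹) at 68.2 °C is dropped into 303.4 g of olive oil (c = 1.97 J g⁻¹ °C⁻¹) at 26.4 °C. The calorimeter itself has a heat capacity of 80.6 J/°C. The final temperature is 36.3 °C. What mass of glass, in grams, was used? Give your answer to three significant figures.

q_gained = (303.4 × 1.97 + 80.6) × (36.3 − 26.4) = 6715 J
q_lost = m × 0.817 × (68.2 − 36.3) = 26.0623 m
m = 6715 / 26.0623 = 258 g

m = 258 g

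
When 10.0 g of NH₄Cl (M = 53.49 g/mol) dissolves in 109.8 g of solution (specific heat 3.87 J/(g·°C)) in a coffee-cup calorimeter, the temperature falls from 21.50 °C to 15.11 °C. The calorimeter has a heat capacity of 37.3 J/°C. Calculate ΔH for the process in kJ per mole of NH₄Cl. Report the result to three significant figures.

ΔH = 15.8 kJ/mol

|ΔT| = |15.11 − 21.50| = 6.39 °C
|q_surr| = (109.8 × 3.87 + 37.3) × 6.39 = 462.226 × 6.39 = 2954 J
n(NH₄Cl) = 10.0 / 53.49 = 0.1870 mol
Temperature fell, so q_rxn = +|q_surr| = 2.954 kJ
ΔH = q_rxn / n = 15.80 kJ/mol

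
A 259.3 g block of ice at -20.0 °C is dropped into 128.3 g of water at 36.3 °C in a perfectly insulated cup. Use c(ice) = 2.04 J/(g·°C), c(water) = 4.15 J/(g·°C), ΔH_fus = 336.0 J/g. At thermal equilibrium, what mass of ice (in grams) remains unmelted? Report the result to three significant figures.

m_ice remaining = 233 g

Heat to warm all ice to 0 °C: 259.3×2.04×20.0 = 10579 J
Heat released by water cooling to 0 °C: 128.3×4.15×36.3 = 19328 J
19328 J < 10579 + 259.3×336.0 = 97703.8 J, so not all ice melts; final T = 0 °C.
Heat left for melting: 19328 − 10579 = 8749 J
Mass melted = 8749 / 336.0 = 26.04 g
Ice remaining = 259.3 − 26.04 = 233.26 g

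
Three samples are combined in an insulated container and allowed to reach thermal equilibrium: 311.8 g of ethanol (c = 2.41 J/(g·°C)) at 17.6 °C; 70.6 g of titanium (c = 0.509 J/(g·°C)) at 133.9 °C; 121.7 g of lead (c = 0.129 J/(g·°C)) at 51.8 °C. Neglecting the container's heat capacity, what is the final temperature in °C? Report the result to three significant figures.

T_f = 23.5 °C

Σ mᵢcᵢ(T − Tᵢ) = 0  ⇒  T = Σ mᵢcᵢTᵢ / Σ mᵢcᵢ
Σ mᵢcᵢ = 311.8×2.41 + 70.6×0.509 + 121.7×0.129 = 803.0727
Σ mᵢcᵢTᵢ = 751.438×17.6 + 35.9354×133.9 + 15.6993×51.8 = 18850
T = 18850 / 803.0727 = 23.47 °C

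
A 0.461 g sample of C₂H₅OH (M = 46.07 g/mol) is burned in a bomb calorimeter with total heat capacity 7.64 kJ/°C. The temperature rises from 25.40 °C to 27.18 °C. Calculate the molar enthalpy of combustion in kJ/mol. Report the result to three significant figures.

ΔT = 27.18 − 25.40 = 1.78 °C
q_cal = C_cal × ΔT = 7.64 × 1.78 = 13.5992 kJ
n = 0.461 / 46.07 = 0.01001 mol
q_rxn = −q_cal = -13.5992 kJ
ΔH = -13.5992 / 0.01001 = -1359 kJ/mol

ΔH = -1360 kJ/mol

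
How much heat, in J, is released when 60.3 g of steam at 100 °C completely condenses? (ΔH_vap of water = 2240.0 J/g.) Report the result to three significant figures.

q = m × ΔH_vap = 60.3 × 2240.0 = 135100 J

q = 135000 J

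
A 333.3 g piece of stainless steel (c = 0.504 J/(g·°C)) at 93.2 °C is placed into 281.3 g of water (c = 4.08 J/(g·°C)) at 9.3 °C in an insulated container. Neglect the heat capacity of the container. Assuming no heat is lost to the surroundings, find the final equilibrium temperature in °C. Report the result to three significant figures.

T_f = 20.0 °C

Heat lost by stainless steel = heat gained by water.
(333.3)(0.504)(93.2 − T) = (281.3)(4.08)(T − 9.3)
167.9832 (93.2 − T) = 1147.704 (T − 9.3)
15656 − 167.9832 T = 1147.704 T − 10674
26330 = 1315.6872 T
T = 20.01 °C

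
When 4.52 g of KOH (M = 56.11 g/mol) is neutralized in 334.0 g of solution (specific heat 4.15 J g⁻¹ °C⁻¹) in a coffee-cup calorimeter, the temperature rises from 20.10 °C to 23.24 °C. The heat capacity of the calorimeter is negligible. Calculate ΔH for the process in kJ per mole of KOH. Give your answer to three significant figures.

|ΔT| = |23.24 − 20.10| = 3.14 °C
|q_surr| = (334.0 × 4.15) × 3.14 = 1386.1 × 3.14 = 4352 J
n(KOH) = 4.52 / 56.11 = 0.08056 mol
Temperature rose, so q_rxn = −|q_surr| = -4.352 kJ
ΔH = q_rxn / n = -54.02 kJ/mol

ΔH = -54.0 kJ/mol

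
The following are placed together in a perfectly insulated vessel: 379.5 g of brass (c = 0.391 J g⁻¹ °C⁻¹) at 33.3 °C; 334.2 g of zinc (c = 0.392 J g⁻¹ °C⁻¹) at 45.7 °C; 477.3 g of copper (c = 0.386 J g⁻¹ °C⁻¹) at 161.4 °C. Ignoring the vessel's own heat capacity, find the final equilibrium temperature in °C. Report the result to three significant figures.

T_f = 87.7 °C

Σ mᵢcᵢ(T − Tᵢ) = 0  ⇒  T = Σ mᵢcᵢTᵢ / Σ mᵢcᵢ
Σ mᵢcᵢ = 379.5×0.391 + 334.2×0.392 + 477.3×0.386 = 463.6287
Σ mᵢcᵢTᵢ = 148.3845×33.3 + 131.0064×45.7 + 184.2378×161.4 = 40664
T = 40664 / 463.6287 = 87.71 °C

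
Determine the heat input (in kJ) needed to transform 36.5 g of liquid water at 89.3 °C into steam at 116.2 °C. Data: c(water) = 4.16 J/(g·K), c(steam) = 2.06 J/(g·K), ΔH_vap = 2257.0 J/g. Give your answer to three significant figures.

q = 85.2 kJ

q1 (heat water 89.3→100.0 °C): 36.5 × 4.16 × 10.7 = 1625 J
q2 (vaporize at 100 °C): 36.5 × 2257.0 = 82381 J
q3 (heat steam 100.0→116.2 °C): 36.5 × 2.06 × 16.2 = 1218 J
Total: 1625 + 82381 + 1218 = 85224 J = 85.2 kJ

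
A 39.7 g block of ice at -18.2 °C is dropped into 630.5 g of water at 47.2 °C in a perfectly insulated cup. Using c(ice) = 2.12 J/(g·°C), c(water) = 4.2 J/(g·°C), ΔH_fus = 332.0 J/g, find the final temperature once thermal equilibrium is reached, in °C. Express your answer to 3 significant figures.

Heat to bring ice to 0 °C and melt it: q₁ = 39.7×2.12×18.2 + 39.7×332.0 = 14712 J
Heat the water can supply cooling to 0 °C: 630.5×4.2×47.2 = 124990 J > q₁, so all ice melts.
Energy balance: 630.5×4.2×(47.2 − T) = 14712 + 39.7×4.2×(T − 0)
2648.1(47.2 − T) = 14712 + 166.74 T
124990 − 14712 = 2814.84 T
T = 110278 / 2814.84 = 39.18 °C

T_f = 39.2 °C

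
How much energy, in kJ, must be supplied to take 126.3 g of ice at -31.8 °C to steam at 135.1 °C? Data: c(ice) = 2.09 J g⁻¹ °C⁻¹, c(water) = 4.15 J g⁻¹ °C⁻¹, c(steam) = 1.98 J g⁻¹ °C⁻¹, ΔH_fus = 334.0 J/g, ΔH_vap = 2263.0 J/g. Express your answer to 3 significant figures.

q = 398 kJ

q1 (heat ice -31.8→0.0 °C): 126.3 × 2.09 × 31.8 = 8394 J
q2 (melt at 0 °C): 126.3 × 334.0 = 42184 J
q3 (heat water 0.0→100.0 °C): 126.3 × 4.15 × 100.0 = 52415 J
q4 (vaporize at 100 °C): 126.3 × 2263.0 = 285817 J
q5 (heat steam 100.0→135.1 °C): 126.3 × 1.98 × 35.1 = 8778 J
Total: 8394 + 42184 + 52415 + 285817 + 8778 = 397588 J = 398 kJ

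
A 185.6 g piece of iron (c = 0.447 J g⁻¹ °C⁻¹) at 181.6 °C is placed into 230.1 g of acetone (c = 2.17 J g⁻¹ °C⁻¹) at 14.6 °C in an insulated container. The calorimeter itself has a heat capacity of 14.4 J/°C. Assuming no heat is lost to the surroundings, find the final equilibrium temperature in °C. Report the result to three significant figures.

Heat lost by iron = heat gained by acetone + calorimeter.
(185.6)(0.447)(181.6 − T) = [(230.1)(2.17) + 14.4](T − 14.6)
82.9632 (181.6 − T) = 513.717 (T − 14.6)
15066 − 82.9632 T = 513.717 T − 7500.3
22566.3 = 596.6802 T
T = 37.82 °C

T_f = 37.8 °C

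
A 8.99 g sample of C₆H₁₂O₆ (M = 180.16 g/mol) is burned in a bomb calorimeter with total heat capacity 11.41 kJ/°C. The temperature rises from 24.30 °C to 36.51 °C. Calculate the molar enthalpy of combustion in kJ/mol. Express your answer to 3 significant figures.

ΔT = 36.51 − 24.30 = 12.21 °C
q_cal = C_cal × ΔT = 11.41 × 12.21 = 139.3161 kJ
n = 8.99 / 180.16 = 0.04990 mol
q_rxn = −q_cal = -139.3161 kJ
ΔH = -139.3161 / 0.04990 = -2792 kJ/mol

ΔH = -2790 kJ/mol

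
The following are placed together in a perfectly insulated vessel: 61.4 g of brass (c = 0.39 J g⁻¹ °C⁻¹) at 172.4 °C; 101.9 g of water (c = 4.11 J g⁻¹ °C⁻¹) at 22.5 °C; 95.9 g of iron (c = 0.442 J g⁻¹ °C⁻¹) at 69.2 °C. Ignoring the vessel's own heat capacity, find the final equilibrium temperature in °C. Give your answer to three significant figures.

Σ mᵢcᵢ(T − Tᵢ) = 0  ⇒  T = Σ mᵢcᵢTᵢ / Σ mᵢcᵢ
Σ mᵢcᵢ = 61.4×0.39 + 101.9×4.11 + 95.9×0.442 = 485.1428
Σ mᵢcᵢTᵢ = 23.946×172.4 + 418.809×22.5 + 42.3878×69.2 = 16485
T = 16485 / 485.1428 = 33.98 °C

T_f = 34.0 °C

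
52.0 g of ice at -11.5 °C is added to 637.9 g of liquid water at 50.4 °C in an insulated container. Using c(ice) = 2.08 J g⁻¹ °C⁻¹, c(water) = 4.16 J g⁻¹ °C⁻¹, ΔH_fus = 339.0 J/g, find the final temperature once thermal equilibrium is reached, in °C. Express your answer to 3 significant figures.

Heat to bring ice to 0 °C and melt it: q₁ = 52.0×2.08×11.5 + 52.0×339.0 = 18872 J
Heat the water can supply cooling to 0 °C: 637.9×4.16×50.4 = 133745 J > q₁, so all ice melts.
Energy balance: 637.9×4.16×(50.4 − T) = 18872 + 52.0×4.16×(T − 0)
2653.664(50.4 − T) = 18872 + 216.32 T
133745 − 18872 = 2869.984 T
T = 114873 / 2869.984 = 40.03 °C

T_f = 40.0 °C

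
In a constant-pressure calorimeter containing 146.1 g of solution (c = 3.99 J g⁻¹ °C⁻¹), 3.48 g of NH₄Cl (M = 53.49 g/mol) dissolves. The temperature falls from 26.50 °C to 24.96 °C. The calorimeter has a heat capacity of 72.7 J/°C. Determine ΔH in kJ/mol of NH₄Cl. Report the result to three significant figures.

ΔH = 15.5 kJ/mol

|ΔT| = |24.96 − 26.50| = 1.54 °C
|q_surr| = (146.1 × 3.99 + 72.7) × 1.54 = 655.639 × 1.54 = 1010 J
n(NH₄Cl) = 3.48 / 53.49 = 0.06506 mol
Temperature fell, so q_rxn = +|q_surr| = 1.010 kJ
ΔH = q_rxn / n = 15.52 kJ/mol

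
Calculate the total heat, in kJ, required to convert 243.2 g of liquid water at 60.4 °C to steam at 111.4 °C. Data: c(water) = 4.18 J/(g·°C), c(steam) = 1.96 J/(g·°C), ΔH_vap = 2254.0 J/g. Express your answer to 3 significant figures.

q = 594 kJ

q1 (heat water 60.4→100.0 °C): 243.2 × 4.18 × 39.6 = 40256 J
q2 (vaporize at 100 °C): 243.2 × 2254.0 = 548173 J
q3 (heat steam 100.0→111.4 °C): 243.2 × 1.96 × 11.4 = 5434 J
Total: 40256 + 548173 + 5434 = 593863 J = 594 kJ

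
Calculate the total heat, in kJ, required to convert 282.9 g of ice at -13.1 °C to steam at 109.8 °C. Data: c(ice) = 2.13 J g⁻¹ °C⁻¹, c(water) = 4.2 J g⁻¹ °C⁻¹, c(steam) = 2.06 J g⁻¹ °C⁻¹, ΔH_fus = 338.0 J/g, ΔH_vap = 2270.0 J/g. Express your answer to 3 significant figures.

q = 870 kJ

q1 (heat ice -13.1→0.0 °C): 282.9 × 2.13 × 13.1 = 7894 J
q2 (melt at 0 °C): 282.9 × 338.0 = 95620 J
q3 (heat water 0.0→100.0 °C): 282.9 × 4.2 × 100.0 = 118818 J
q4 (vaporize at 100 °C): 282.9 × 2270.0 = 642183 J
q5 (heat steam 100.0→109.8 °C): 282.9 × 2.06 × 9.8 = 5711 J
Total: 7894 + 95620 + 118818 + 642183 + 5711 = 870226 J = 870 kJ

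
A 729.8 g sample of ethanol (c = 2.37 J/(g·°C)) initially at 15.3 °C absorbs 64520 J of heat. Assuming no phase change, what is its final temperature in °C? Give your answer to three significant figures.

ΔT = q / (m c) = 64520 / (729.8 × 2.37) = 37.30 °C
T_f = 15.3 + 37.30 = 52.60 °C

T_f = 52.6 °C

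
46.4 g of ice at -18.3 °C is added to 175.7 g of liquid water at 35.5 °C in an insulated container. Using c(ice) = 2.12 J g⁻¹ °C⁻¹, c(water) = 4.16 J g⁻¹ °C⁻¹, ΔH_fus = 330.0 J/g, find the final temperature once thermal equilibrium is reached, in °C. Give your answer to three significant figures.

T_f = 9.56 °C

Heat to bring ice to 0 °C and melt it: q₁ = 46.4×2.12×18.3 + 46.4×330.0 = 17112 J
Heat the water can supply cooling to 0 °C: 175.7×4.16×35.5 = 25947.4 J > q₁, so all ice melts.
Energy balance: 175.7×4.16×(35.5 − T) = 17112 + 46.4×4.16×(T − 0)
730.912(35.5 − T) = 17112 + 193.024 T
25947.4 − 17112 = 923.936 T
T = 8835.4 / 923.936 = 9.563 °C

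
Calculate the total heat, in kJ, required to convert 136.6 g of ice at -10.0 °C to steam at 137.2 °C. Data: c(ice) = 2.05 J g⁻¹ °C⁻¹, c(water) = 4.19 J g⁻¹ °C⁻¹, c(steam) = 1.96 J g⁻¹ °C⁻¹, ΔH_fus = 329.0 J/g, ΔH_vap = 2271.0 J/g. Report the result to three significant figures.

q1 (heat ice -10.0→0.0 °C): 136.6 × 2.05 × 10.0 = 2800 J
q2 (melt at 0 °C): 136.6 × 329.0 = 44941 J
q3 (heat water 0.0→100.0 °C): 136.6 × 4.19 × 100.0 = 57235 J
q4 (vaporize at 100 °C): 136.6 × 2271.0 = 310219 J
q5 (heat steam 100.0→137.2 °C): 136.6 × 1.96 × 37.2 = 9960 J
Total: 2800 + 44941 + 57235 + 310219 + 9960 = 425155 J = 425 kJ

q = 425 kJ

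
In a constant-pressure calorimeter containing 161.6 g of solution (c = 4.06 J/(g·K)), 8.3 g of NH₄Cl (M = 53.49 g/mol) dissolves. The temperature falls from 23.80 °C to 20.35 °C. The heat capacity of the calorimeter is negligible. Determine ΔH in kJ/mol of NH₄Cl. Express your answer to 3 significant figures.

|ΔT| = |20.35 − 23.80| = 3.45 °C
|q_surr| = (161.6 × 4.06) × 3.45 = 656.096 × 3.45 = 2264 J
n(NH₄Cl) = 8.3 / 53.49 = 0.1552 mol
Temperature fell, so q_rxn = +|q_surr| = 2.264 kJ
ΔH = q_rxn / n = 14.59 kJ/mol

ΔH = 14.6 kJ/mol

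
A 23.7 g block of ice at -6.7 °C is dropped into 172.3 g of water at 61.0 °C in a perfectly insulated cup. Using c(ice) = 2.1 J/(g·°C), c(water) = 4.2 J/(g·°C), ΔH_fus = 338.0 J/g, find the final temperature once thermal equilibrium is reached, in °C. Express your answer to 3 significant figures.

T_f = 43.5 °C

Heat to bring ice to 0 °C and melt it: q₁ = 23.7×2.1×6.7 + 23.7×338.0 = 8344.1 J
Heat the water can supply cooling to 0 °C: 172.3×4.2×61.0 = 44143.3 J > q₁, so all ice melts.
Energy balance: 172.3×4.2×(61.0 − T) = 8344.1 + 23.7×4.2×(T − 0)
723.66(61.0 − T) = 8344.1 + 99.54 T
44143.3 − 8344.1 = 823.20 T
T = 35799.2 / 823.20 = 43.49 °C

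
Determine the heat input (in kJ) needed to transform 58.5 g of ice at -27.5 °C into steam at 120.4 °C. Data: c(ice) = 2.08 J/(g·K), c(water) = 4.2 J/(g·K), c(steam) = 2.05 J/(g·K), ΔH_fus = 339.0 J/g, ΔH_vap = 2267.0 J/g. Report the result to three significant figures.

q1 (heat ice -27.5→0.0 °C): 58.5 × 2.08 × 27.5 = 3346 J
q2 (melt at 0 °C): 58.5 × 339.0 = 19832 J
q3 (heat water 0.0→100.0 °C): 58.5 × 4.2 × 100.0 = 24570 J
q4 (vaporize at 100 °C): 58.5 × 2267.0 = 132620 J
q5 (heat steam 100.0→120.4 °C): 58.5 × 2.05 × 20.4 = 2446 J
Total: 3346 + 19832 + 24570 + 132620 + 2446 = 182814 J = 183 kJ

q = 183 kJ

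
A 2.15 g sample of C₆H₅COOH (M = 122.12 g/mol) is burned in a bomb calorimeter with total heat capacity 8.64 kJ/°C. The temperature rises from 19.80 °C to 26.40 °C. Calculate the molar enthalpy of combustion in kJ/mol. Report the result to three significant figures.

ΔH = -3240 kJ/mol

ΔT = 26.40 − 19.80 = 6.60 °C
q_cal = C_cal × ΔT = 8.64 × 6.60 = 57.024 kJ
n = 2.15 / 122.12 = 0.01761 mol
q_rxn = −q_cal = -57.024 kJ
ΔH = -57.024 / 0.01761 = -3238 kJ/mol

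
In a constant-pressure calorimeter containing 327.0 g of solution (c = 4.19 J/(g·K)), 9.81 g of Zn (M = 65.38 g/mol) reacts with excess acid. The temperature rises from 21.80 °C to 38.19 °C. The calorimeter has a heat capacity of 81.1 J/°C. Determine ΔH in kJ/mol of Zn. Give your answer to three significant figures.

|ΔT| = |38.19 − 21.80| = 16.39 °C
|q_surr| = (327.0 × 4.19 + 81.1) × 16.39 = 1451.23 × 16.39 = 23790 J
n(Zn) = 9.81 / 65.38 = 0.1500 mol
Temperature rose, so q_rxn = −|q_surr| = -23.79 kJ
ΔH = q_rxn / n = -158.6 kJ/mol

ΔH = -159 kJ/mol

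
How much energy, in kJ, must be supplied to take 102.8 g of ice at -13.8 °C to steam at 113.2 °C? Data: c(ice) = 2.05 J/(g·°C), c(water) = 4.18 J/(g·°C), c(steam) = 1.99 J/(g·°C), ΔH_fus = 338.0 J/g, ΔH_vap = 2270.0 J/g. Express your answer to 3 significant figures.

q = 317 kJ

q1 (heat ice -13.8→0.0 °C): 102.8 × 2.05 × 13.8 = 2908 J
q2 (melt at 0 °C): 102.8 × 338.0 = 34746 J
q3 (heat water 0.0→100.0 °C): 102.8 × 4.18 × 100.0 = 42970 J
q4 (vaporize at 100 °C): 102.8 × 2270.0 = 233356 J
q5 (heat steam 100.0→113.2 °C): 102.8 × 1.99 × 13.2 = 2700 J
Total: 2908 + 34746 + 42970 + 233356 + 2700 = 316680 J = 317 kJ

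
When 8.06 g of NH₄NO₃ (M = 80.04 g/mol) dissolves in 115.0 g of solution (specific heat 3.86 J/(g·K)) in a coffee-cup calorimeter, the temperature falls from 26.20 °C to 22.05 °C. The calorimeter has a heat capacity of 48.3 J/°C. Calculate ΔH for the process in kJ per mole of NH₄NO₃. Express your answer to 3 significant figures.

ΔH = 20.3 kJ/mol

|ΔT| = |22.05 − 26.20| = 4.15 °C
|q_surr| = (115.0 × 3.86 + 48.3) × 4.15 = 492.2 × 4.15 = 2043 J
n(NH₄NO₃) = 8.06 / 80.04 = 0.1007 mol
Temperature fell, so q_rxn = +|q_surr| = 2.043 kJ
ΔH = q_rxn / n = 20.29 kJ/mol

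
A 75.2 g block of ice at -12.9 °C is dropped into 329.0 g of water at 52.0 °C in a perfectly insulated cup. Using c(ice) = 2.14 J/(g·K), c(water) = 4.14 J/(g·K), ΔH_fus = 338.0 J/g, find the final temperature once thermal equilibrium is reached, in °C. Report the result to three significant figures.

T_f = 25.9 °C

Heat to bring ice to 0 °C and melt it: q₁ = 75.2×2.14×12.9 + 75.2×338.0 = 27494 J
Heat the water can supply cooling to 0 °C: 329.0×4.14×52.0 = 70827.1 J > q₁, so all ice melts.
Energy balance: 329.0×4.14×(52.0 − T) = 27494 + 75.2×4.14×(T − 0)
1362.06(52.0 − T) = 27494 + 311.328 T
70827.1 − 27494 = 1673.388 T
T = 43333.1 / 1673.388 = 25.90 °C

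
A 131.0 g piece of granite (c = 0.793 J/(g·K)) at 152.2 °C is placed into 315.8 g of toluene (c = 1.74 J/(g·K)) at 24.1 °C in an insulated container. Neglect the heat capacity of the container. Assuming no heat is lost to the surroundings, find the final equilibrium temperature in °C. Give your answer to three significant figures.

T_f = 44.5 °C

Heat lost by granite = heat gained by toluene.
(131.0)(0.793)(152.2 − T) = (315.8)(1.74)(T − 24.1)
103.883 (152.2 − T) = 549.492 (T − 24.1)
15811 − 103.883 T = 549.492 T − 13243
29054 = 653.375 T
T = 44.47 °C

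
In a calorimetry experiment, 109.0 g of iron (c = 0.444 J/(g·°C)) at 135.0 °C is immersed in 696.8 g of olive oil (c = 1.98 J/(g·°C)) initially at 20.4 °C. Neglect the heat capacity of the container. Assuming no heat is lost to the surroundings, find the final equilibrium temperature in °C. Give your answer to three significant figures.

Heat lost by iron = heat gained by olive oil.
(109.0)(0.444)(135.0 − T) = (696.8)(1.98)(T − 20.4)
48.396 (135.0 − T) = 1379.664 (T − 20.4)
6533.5 − 48.396 T = 1379.664 T − 28145
34678.5 = 1428.060 T
T = 24.28 °C

T_f = 24.3 °C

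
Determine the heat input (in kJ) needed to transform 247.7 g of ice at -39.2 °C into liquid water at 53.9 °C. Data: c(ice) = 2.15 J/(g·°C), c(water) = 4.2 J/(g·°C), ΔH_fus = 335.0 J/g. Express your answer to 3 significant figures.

q1 (heat ice -39.2→0.0 °C): 247.7 × 2.15 × 39.2 = 20876 J
q2 (melt at 0 °C): 247.7 × 335.0 = 82980 J
q3 (heat water 0.0→53.9 °C): 247.7 × 4.2 × 53.9 = 56074 J
Total: 20876 + 82980 + 56074 = 159930 J = 160 kJ

q = 160 kJ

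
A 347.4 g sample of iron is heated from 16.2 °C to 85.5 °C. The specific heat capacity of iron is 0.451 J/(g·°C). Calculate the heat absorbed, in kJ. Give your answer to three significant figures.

q = 10.9 kJ

q = m c ΔT = 347.4 × 0.451 × (85.5 − 16.2)
q = 347.4 × 0.451 × 69.3 = 10860 J = 10.9 kJ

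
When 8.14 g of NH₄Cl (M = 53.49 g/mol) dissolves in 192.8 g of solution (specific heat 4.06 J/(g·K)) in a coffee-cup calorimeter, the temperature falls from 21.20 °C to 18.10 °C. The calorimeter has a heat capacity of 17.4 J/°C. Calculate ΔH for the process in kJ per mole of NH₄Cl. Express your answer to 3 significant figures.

|ΔT| = |18.10 − 21.20| = 3.10 °C
|q_surr| = (192.8 × 4.06 + 17.4) × 3.10 = 800.168 × 3.10 = 2481 J
n(NH₄Cl) = 8.14 / 53.49 = 0.1522 mol
Temperature fell, so q_rxn = +|q_surr| = 2.481 kJ
ΔH = q_rxn / n = 16.30 kJ/mol

ΔH = 16.3 kJ/mol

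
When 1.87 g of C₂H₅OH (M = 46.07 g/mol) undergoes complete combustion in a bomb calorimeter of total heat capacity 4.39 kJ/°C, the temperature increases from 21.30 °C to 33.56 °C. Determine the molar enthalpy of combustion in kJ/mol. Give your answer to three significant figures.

ΔH = -1330 kJ/mol

ΔT = 33.56 − 21.30 = 12.26 °C
q_cal = C_cal × ΔT = 4.39 × 12.26 = 53.8214 kJ
n = 1.87 / 46.07 = 0.04059 mol
q_rxn = −q_cal = -53.8214 kJ
ΔH = -53.8214 / 0.04059 = -1326 kJ/mol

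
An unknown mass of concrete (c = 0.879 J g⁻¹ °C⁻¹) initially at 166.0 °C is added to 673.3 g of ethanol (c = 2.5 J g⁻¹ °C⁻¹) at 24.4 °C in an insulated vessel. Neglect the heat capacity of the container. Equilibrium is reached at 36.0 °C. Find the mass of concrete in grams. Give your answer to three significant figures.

m = 171 g

q_gained = (673.3 × 2.5) × (36.0 − 24.4) = 19530 J
q_lost = m × 0.879 × (166.0 − 36.0) = 114.27 m
m = 19530 / 114.27 = 171 g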